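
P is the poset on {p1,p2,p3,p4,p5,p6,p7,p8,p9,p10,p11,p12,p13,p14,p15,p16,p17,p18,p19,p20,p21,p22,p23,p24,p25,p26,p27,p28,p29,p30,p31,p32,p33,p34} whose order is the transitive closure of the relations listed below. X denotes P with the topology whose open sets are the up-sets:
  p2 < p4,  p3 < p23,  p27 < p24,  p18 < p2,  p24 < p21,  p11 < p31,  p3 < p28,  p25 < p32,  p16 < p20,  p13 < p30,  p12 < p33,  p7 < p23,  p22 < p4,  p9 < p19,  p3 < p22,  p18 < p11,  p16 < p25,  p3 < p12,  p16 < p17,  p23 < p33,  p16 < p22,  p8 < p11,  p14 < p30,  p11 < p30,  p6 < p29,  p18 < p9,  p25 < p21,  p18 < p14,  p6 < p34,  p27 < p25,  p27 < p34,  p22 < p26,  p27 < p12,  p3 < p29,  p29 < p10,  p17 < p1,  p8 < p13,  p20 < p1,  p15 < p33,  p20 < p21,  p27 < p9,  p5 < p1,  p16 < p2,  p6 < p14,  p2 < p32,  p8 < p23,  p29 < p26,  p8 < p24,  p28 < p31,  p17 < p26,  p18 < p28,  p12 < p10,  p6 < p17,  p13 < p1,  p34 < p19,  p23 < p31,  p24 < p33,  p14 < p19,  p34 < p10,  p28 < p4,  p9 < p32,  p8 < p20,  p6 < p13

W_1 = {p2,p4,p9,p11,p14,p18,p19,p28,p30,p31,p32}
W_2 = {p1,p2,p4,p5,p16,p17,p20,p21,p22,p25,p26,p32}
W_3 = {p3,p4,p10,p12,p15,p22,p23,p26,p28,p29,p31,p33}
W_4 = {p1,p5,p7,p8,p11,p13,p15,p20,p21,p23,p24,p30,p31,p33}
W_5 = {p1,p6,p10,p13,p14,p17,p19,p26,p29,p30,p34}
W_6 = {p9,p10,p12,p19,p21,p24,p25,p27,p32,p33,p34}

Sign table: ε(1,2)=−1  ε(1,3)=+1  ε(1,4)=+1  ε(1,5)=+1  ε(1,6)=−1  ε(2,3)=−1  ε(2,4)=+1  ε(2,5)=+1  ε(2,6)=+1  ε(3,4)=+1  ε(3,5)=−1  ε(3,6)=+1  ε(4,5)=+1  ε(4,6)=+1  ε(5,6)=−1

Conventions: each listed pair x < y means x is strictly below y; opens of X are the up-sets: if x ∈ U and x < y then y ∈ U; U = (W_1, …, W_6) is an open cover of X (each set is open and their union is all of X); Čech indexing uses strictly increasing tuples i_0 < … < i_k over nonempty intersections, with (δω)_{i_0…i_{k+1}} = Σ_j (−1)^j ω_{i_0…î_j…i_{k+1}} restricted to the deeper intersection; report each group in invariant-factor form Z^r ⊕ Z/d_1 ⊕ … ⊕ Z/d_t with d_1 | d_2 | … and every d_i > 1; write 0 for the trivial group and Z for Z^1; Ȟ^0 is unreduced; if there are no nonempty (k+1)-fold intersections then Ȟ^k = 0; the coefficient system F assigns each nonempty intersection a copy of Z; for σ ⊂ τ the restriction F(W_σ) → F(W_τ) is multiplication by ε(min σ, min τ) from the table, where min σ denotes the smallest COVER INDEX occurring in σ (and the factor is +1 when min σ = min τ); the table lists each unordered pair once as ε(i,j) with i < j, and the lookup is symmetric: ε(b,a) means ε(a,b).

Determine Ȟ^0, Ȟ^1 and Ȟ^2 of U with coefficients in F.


nerve simplices:
  W12={p2,p4,p32} W13={p4,p28,p31} W14={p11,p30,p31} W15={p14,p19,p30} W16={p9,p19,p32} W23={p4,p22,p26} W24={p1,p5,p20,p21} W25={p1,p17,p26} W26={p21,p25,p32} W34={p15,p23,p31,p33} W35={p10,p26,p29} W36={p10,p12,p33} W45={p1,p13,p30} W46={p21,p24,p33} W56={p10,p19,p34}
  W123={p4} W126={p32} W134={p31} W145={p30} W156={p19} W235={p26} W245={p1} W246={p21} W346={p33} W356={p10}
C dims 6,15,10; δ0: rk 6, SNF 1^5·2; δ1: rk 9, SNF 1^9
degree 0: 6−6−0 = 0 → Ȟ^0 ≅ 0
degree 1: 15−9−6 = 0 plus torsion [2] → Ȟ^1 ≅ Z/2
degree 2: 10−0−9 = 1 → Ȟ^2 ≅ Z

Ȟ^0(U;F) ≅ 0, Ȟ^1(U;F) ≅ Z/2, Ȟ^2(U;F) ≅ Z


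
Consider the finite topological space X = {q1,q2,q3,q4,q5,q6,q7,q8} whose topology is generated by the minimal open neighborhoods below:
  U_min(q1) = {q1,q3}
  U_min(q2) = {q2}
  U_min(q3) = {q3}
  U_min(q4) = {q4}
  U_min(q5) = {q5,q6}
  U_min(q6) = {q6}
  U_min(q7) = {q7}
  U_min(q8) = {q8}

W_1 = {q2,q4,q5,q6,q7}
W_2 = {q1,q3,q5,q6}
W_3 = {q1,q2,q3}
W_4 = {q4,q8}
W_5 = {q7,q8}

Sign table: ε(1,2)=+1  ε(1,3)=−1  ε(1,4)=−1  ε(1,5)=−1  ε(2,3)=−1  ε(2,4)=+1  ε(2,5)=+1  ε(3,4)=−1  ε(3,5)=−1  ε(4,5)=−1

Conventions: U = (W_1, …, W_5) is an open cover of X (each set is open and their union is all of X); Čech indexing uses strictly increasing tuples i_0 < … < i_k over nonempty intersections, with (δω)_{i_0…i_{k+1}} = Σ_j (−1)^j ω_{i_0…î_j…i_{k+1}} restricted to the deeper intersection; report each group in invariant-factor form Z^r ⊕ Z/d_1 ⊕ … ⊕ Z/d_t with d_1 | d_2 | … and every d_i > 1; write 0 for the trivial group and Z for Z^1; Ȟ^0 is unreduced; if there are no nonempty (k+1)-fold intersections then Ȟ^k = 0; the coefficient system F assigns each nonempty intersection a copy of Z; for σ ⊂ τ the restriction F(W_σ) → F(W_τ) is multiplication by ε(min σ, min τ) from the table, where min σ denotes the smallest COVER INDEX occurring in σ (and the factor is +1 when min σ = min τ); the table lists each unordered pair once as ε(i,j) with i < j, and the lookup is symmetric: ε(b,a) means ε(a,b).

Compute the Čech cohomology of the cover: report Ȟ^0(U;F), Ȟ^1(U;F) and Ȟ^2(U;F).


nonempty overlaps:
  W12={q5,q6} W13={q2} W14={q4} W15={q7} W23={q1,q3} W45={q8}
C dims 5,6; δ0: rk 5, SNF 1^4·2
degree 0: 5−5−0 = 0 → Ȟ^0 ≅ 0
degree 1: 6−0−5 = 1 plus torsion [2] → Ȟ^1 ≅ Z ⊕ Z/2
degree 2: 0−0−0 = 0 → Ȟ^2 ≅ 0

Ȟ^0(U;F) ≅ 0; Ȟ^1(U;F) ≅ Z ⊕ Z/2; Ȟ^2(U;F) ≅ 0


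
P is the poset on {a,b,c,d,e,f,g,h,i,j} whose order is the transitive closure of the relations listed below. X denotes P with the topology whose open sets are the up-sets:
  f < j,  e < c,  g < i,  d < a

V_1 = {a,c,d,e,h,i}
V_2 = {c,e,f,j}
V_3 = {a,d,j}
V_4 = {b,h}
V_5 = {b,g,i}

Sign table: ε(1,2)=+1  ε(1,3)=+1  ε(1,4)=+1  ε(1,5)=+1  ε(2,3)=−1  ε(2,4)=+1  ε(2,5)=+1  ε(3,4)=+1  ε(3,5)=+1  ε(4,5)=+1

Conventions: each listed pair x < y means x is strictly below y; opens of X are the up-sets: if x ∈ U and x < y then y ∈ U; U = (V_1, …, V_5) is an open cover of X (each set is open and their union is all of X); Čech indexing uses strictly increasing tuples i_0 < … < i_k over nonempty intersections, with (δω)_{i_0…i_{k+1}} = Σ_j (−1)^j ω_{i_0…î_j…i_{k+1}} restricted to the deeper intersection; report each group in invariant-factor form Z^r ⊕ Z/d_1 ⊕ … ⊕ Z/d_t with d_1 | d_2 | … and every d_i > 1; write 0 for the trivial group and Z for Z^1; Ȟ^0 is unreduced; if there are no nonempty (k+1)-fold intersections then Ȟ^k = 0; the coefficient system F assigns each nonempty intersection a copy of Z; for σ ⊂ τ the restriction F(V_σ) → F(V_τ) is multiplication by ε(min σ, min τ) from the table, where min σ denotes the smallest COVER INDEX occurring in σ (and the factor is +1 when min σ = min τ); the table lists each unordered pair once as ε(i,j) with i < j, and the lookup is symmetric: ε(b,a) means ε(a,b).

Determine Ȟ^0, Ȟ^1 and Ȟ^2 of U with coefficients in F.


nonempty intersections:
  V12={c,e} V13={a,d} V14={h} V15={i} V23={j} V45={b}
C dims 5,6; δ0: rk 5, SNF 1^4·2
Ȟ^0: (5−5)−0=0 ⇒ 0
Ȟ^1: (6−0)−5=1 plus torsion [2] ⇒ Z ⊕ Z/2
Ȟ^2: (0−0)−0=0 ⇒ 0

Ȟ^0(U;F) ≅ 0,  Ȟ^1(U;F) ≅ Z ⊕ Z/2,  Ȟ^2(U;F) ≅ 0


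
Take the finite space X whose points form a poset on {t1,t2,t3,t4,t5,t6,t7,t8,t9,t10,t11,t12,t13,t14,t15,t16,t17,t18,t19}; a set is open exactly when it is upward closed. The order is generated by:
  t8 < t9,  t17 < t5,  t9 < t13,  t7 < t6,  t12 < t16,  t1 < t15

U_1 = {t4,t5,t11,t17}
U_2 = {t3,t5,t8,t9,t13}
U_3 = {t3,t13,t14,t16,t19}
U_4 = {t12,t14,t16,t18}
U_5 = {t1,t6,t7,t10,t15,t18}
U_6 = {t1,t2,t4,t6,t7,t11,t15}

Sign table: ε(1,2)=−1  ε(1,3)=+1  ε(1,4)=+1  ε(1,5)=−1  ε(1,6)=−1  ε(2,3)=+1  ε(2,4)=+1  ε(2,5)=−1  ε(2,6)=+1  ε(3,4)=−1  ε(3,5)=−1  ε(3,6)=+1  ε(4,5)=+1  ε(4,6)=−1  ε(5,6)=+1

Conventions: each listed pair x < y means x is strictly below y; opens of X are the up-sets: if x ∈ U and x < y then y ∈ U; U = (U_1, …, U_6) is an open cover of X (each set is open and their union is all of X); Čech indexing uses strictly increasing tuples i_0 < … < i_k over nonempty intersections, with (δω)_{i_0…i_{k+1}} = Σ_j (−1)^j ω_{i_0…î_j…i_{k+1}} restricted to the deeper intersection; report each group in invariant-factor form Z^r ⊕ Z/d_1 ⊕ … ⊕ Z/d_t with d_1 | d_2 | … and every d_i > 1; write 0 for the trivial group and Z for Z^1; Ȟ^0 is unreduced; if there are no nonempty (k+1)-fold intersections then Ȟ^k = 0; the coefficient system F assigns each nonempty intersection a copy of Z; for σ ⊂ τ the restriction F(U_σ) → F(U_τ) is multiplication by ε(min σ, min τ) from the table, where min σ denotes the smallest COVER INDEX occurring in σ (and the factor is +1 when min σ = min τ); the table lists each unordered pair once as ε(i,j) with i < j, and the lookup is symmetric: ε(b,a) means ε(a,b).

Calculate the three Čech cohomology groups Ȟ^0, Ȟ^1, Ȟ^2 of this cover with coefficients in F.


Ȟ^0 ≅ 0; Ȟ^1 ≅ Z/2; Ȟ^2 ≅ 0

nerve simplices:
  U12={t5} U16={t4,t11} U23={t3,t13} U34={t14,t16} U45={t18} U56={t1,t6,t7,t15}
C dims 6,6; δ0: rk 6, SNF 1^5·2
degree 0: 6−6−0 = 0 → Ȟ^0 ≅ 0
degree 1: 6−0−6 = 0 plus torsion [2] → Ȟ^1 ≅ Z/2
degree 2: 0−0−0 = 0 → Ȟ^2 ≅ 0


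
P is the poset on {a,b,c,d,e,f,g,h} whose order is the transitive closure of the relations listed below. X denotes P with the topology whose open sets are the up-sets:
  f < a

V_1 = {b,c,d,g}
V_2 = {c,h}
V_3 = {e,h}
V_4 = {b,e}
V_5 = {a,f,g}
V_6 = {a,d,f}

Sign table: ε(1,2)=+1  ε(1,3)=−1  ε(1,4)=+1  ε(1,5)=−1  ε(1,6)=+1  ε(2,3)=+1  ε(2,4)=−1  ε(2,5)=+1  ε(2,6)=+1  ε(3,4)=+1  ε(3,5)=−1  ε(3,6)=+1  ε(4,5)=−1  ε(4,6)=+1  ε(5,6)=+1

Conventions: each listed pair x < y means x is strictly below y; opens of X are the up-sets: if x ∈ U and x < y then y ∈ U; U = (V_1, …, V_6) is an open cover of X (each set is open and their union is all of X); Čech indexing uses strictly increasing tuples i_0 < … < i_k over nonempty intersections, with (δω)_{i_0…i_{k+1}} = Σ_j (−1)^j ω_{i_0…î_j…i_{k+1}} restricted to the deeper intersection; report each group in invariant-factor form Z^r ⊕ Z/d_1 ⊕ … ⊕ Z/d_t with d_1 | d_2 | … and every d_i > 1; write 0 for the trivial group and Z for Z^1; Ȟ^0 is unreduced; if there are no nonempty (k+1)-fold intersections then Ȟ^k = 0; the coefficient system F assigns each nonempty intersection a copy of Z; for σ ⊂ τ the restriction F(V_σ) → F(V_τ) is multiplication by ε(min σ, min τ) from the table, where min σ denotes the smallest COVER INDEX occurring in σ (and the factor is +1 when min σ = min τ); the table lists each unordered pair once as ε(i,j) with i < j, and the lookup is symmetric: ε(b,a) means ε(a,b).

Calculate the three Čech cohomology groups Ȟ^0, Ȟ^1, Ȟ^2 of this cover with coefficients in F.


Ȟ^0 ≅ 0, Ȟ^1 ≅ Z ⊕ Z/2 and Ȟ^2 ≅ 0

nerve of the cover:
  V12={c} V14={b} V15={g} V16={d} V23={h} V34={e} V56={a,f}
C dims 6,7; δ0: rk 6, SNF 1^5·2
Ȟ^0 = (6 − 6) − 0 = 0, so Ȟ^0 ≅ 0
Ȟ^1 = (7 − 0) − 6 = 1 plus torsion [2], so Ȟ^1 ≅ Z ⊕ Z/2
Ȟ^2 = (0 − 0) − 0 = 0, so Ȟ^2 ≅ 0


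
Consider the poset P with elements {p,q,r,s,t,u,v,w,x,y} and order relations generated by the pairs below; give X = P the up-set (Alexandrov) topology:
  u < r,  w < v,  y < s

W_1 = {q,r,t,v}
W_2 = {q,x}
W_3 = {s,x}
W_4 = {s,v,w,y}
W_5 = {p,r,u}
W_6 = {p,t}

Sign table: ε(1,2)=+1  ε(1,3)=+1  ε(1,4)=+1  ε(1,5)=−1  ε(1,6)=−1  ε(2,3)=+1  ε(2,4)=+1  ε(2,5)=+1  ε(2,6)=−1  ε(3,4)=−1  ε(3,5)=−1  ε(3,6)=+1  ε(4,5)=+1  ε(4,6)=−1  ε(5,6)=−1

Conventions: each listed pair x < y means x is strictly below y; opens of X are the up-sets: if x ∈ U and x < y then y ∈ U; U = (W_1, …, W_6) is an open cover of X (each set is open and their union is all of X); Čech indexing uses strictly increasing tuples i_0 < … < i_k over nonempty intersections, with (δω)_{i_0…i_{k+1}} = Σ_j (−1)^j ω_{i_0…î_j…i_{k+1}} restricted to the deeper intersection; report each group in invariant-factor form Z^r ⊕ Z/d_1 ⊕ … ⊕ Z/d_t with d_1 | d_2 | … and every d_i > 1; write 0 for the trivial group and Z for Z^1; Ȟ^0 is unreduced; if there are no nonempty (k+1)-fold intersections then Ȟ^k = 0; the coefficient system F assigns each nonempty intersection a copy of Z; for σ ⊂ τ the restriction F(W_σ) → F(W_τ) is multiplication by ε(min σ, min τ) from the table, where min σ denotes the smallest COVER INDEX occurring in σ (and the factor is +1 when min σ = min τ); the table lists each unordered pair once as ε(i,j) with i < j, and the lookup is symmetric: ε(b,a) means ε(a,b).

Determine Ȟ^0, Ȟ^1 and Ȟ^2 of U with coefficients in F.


nonempty overlaps:
  W12={q} W14={v} W15={r} W16={t} W23={x} W34={s} W56={p}
C dims 6,7; δ0: rk 6, SNF 1^5·2
degree 0: 6−6−0 = 0 → Ȟ^0 ≅ 0
degree 1: 7−0−6 = 1 plus torsion [2] → Ȟ^1 ≅ Z ⊕ Z/2
degree 2: 0−0−0 = 0 → Ȟ^2 ≅ 0

Ȟ^0 ≅ 0, Ȟ^1 ≅ Z ⊕ Z/2 and Ȟ^2 ≅ 0


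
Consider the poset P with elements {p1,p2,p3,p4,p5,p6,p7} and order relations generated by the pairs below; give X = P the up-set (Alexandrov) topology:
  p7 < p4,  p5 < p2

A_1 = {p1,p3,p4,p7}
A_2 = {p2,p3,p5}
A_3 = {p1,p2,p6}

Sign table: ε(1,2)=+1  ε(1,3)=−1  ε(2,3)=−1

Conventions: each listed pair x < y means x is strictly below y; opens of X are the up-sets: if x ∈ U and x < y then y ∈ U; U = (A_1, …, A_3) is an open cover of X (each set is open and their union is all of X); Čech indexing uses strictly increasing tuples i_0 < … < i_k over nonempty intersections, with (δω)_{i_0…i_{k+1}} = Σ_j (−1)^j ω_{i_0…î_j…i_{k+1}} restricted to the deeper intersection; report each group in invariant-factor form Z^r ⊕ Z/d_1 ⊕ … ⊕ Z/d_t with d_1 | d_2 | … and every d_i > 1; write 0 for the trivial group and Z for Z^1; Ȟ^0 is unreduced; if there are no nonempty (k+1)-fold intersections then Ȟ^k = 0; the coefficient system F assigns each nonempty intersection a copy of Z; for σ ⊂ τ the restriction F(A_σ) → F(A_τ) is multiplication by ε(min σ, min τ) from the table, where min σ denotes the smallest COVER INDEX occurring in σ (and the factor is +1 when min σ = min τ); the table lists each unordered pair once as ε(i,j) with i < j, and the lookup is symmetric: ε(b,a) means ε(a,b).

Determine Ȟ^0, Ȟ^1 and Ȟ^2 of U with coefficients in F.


Ȟ^0 = Z, Ȟ^1 = Z, Ȟ^2 = 0

intersection data:
  A12={p3} A13={p1} A23={p2}
C dims 3,3; δ0: rk 2, SNF 1^2
Ȟ^0 = (3 − 2) − 0 = 1, so Ȟ^0 ≅ Z
Ȟ^1 = (3 − 0) − 2 = 1, so Ȟ^1 ≅ Z
Ȟ^2 = (0 − 0) − 0 = 0, so Ȟ^2 ≅ 0


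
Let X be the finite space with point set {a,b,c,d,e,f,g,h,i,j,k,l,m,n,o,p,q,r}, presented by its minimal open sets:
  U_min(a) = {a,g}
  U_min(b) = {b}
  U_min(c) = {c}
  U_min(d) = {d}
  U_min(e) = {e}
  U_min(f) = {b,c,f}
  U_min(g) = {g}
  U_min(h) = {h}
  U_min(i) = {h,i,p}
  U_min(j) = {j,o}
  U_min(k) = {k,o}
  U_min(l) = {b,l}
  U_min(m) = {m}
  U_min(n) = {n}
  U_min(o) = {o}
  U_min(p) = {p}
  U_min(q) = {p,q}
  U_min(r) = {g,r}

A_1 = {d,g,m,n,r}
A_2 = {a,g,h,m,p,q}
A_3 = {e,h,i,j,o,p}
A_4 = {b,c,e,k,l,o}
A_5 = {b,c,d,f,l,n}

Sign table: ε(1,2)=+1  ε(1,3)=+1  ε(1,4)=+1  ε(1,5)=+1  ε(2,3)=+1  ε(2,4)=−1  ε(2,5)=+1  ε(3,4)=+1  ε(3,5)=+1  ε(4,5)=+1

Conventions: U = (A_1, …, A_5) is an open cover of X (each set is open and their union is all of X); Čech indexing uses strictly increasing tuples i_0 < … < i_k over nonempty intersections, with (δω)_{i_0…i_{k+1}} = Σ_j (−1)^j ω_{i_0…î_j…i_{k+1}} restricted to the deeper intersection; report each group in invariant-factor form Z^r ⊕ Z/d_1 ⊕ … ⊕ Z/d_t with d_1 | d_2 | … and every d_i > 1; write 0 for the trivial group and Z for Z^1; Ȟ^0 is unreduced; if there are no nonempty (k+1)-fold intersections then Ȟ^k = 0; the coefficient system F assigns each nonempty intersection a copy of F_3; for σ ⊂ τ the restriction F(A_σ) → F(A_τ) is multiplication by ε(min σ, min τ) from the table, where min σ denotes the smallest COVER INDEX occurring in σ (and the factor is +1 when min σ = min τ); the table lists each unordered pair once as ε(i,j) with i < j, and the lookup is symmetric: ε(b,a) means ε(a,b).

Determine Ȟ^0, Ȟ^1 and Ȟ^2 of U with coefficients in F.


Ȟ^0 = Z/3, Ȟ^1 = Z/3, Ȟ^2 = 0

intersection data:
  A12={g,m} A15={d,n} A23={h,p} A34={e,o} A45={b,c,l}
C dims 5,5; δ0: rk_F3 4
Ȟ^0 = (5 − 4) − 0 = 1, so Ȟ^0 ≅ Z/3
Ȟ^1 = (5 − 0) − 4 = 1, so Ȟ^1 ≅ Z/3
Ȟ^2 = (0 − 0) − 0 = 0, so Ȟ^2 ≅ 0


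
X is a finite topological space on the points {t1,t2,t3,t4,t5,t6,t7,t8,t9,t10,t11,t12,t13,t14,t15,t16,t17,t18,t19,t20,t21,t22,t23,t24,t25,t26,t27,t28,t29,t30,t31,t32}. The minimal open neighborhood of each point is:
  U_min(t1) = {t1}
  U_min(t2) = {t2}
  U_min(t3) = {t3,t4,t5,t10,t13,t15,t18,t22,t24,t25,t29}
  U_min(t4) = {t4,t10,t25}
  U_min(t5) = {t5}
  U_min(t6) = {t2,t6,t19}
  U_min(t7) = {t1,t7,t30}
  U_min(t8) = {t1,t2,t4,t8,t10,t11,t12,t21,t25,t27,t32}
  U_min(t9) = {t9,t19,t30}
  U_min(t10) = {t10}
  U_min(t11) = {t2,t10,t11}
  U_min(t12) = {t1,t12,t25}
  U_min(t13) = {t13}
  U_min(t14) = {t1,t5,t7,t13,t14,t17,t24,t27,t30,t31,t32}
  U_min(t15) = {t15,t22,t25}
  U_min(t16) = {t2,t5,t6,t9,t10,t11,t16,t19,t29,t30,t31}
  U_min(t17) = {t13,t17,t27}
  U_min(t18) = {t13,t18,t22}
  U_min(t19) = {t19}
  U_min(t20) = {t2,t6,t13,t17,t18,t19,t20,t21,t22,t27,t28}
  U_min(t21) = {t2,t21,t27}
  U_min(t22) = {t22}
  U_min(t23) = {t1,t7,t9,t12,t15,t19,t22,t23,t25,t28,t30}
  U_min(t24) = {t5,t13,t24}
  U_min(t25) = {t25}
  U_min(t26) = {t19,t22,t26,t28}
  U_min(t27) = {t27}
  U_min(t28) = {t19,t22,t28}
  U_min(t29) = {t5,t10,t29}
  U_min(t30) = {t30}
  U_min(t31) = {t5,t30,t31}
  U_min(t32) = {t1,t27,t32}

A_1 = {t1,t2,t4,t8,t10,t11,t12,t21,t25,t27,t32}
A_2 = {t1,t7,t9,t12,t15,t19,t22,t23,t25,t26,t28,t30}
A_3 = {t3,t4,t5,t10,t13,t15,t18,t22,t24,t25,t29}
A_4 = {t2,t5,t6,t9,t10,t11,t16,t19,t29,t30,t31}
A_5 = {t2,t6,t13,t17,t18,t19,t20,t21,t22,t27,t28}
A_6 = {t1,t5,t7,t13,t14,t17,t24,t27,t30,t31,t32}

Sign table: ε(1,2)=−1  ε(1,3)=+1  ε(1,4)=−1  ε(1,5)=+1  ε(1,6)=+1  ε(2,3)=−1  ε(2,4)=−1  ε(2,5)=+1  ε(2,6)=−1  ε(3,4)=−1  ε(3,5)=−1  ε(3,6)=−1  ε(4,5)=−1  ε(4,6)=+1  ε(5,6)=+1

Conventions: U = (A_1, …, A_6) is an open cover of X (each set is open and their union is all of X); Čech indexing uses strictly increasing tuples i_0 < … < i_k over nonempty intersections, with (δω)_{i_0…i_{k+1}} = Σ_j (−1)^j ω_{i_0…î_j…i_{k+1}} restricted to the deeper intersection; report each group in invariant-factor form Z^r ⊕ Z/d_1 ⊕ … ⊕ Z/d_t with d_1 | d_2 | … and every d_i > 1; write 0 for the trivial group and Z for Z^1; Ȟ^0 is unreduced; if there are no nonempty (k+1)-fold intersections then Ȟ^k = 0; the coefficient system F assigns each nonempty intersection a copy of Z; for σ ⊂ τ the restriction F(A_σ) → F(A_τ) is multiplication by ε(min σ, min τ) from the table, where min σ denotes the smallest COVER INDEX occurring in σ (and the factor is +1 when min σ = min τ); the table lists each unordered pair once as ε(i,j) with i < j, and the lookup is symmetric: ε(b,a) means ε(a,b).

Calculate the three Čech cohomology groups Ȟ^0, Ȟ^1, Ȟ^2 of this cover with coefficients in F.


Ȟ^0 = 0, Ȟ^1 = Z/2 and Ȟ^2 = Z

nerve simplices:
  A12={t1,t12,t25} A13={t4,t10,t25} A14={t2,t10,t11} A15={t2,t21,t27} A16={t1,t27,t32} A23={t15,t22,t25} A24={t9,t19,t30} A25={t19,t22,t28} A26={t1,t7,t30} A34={t5,t10,t29} A35={t13,t18,t22} A36={t5,t13,t24} A45={t2,t6,t19} A46={t5,t30,t31} A56={t13,t17,t27}
  A123={t25} A126={t1} A134={t10} A145={t2} A156={t27} A235={t22} A245={t19} A246={t30} A346={t5} A356={t13}
C dims 6,15,10; δ0: rk 6, SNF 1^5·2; δ1: rk 9, SNF 1^9
degree 0: 6−6−0 = 0 → Ȟ^0 ≅ 0
degree 1: 15−9−6 = 0 plus torsion [2] → Ȟ^1 ≅ Z/2
degree 2: 10−0−9 = 1 → Ȟ^2 ≅ Z


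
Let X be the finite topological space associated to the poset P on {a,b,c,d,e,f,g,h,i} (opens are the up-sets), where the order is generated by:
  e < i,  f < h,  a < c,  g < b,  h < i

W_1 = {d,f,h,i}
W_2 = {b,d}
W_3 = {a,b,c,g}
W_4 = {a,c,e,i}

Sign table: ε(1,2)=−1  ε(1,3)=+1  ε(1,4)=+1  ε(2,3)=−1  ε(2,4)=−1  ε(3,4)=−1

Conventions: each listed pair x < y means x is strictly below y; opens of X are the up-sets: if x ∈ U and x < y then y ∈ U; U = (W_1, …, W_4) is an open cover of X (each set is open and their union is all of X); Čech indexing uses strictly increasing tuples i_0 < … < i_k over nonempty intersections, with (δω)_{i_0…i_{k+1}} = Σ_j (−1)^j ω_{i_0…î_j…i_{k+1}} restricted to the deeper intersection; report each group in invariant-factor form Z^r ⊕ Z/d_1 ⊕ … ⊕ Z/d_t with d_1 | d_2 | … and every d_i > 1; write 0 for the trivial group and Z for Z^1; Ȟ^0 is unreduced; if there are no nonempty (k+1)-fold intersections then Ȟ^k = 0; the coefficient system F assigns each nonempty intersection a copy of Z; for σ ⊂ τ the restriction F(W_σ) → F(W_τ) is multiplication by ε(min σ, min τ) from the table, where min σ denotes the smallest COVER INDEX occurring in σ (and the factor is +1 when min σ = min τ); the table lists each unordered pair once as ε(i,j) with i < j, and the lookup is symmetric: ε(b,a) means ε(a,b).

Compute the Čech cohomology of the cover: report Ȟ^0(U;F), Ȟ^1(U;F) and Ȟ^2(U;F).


Ȟ^0(U;F) ≅ 0, Ȟ^1(U;F) ≅ Z/2 and Ȟ^2(U;F) ≅ 0

intersection data:
  W12={d} W14={i} W23={b} W34={a,c}
C dims 4,4; δ0: rk 4, SNF 1^3·2
Ȟ^0 = (4 − 4) − 0 = 0, so Ȟ^0 ≅ 0
Ȟ^1 = (4 − 0) − 4 = 0 plus torsion [2], so Ȟ^1 ≅ Z/2
Ȟ^2 = (0 − 0) − 0 = 0, so Ȟ^2 ≅ 0


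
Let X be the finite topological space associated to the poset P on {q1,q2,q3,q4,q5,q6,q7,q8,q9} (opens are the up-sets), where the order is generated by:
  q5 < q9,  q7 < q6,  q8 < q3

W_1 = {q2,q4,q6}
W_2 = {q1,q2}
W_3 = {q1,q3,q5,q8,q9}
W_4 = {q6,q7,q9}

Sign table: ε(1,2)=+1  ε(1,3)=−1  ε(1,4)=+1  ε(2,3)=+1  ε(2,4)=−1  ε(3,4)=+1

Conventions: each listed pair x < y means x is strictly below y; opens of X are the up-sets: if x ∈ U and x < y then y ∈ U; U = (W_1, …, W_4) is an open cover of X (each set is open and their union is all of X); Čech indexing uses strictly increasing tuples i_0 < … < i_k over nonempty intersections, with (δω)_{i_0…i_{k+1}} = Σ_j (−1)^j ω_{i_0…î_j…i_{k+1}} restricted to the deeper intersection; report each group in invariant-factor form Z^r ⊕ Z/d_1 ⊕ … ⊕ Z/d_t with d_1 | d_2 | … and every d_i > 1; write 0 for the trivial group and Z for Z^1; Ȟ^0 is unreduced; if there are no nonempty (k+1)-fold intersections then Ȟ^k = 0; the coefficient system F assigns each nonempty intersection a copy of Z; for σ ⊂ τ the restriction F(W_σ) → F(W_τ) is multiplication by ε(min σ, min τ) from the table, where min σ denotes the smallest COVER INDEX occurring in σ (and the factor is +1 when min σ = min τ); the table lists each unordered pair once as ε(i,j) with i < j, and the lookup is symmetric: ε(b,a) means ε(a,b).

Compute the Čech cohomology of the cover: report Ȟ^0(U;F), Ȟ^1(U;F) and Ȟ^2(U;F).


nerve of the cover:
  W12={q2} W14={q6} W23={q1} W34={q9}
C dims 4,4; δ0: rk 3, SNF 1^3
Ȟ^0 = (4 − 3) − 0 = 1, so Ȟ^0 ≅ Z
Ȟ^1 = (4 − 0) − 3 = 1, so Ȟ^1 ≅ Z
Ȟ^2 = (0 − 0) − 0 = 0, so Ȟ^2 ≅ 0

Ȟ^0(U;F) ≅ Z, Ȟ^1(U;F) ≅ Z, Ȟ^2(U;F) ≅ 0


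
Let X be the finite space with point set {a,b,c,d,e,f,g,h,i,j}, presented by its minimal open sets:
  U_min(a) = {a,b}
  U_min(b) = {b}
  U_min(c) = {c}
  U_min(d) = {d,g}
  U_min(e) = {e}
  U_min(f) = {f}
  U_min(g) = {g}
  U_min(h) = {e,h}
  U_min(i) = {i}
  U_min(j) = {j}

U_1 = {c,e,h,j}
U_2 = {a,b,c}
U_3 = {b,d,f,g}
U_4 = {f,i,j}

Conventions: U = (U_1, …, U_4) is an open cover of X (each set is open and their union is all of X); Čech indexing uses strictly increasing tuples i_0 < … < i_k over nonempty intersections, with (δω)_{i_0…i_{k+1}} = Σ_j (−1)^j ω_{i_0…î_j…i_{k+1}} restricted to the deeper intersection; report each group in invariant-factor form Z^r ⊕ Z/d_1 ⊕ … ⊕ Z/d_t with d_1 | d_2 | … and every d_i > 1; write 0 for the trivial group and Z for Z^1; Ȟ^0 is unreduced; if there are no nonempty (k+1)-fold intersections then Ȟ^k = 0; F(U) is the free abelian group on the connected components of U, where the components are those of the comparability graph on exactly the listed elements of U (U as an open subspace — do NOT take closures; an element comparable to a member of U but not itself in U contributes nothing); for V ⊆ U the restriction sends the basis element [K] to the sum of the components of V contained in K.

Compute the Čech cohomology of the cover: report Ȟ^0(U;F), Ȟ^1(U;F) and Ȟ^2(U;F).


nerve of the cover:
  U12={c} U14={j} U23={b} U34={f}
components per intersection:
  U1: {c} {e,h} {j}
  U2: {a,b} {c}
  U3: {b} {d,g} {f}
  U4: {f} {i} {j}
  U12: {c}
  U14: {j}
  U23: {b}
  U34: {f}
C dims 11,4; δ0: rk 4, SNF 1^4
Ȟ^0 = (11 − 4) − 0 = 7, so Ȟ^0 ≅ Z^7
Ȟ^1 = (4 − 0) − 4 = 0, so Ȟ^1 ≅ 0
Ȟ^2 = (0 − 0) − 0 = 0, so Ȟ^2 ≅ 0

Ȟ^0 = Z^7, Ȟ^1 = 0 and Ȟ^2 = 0


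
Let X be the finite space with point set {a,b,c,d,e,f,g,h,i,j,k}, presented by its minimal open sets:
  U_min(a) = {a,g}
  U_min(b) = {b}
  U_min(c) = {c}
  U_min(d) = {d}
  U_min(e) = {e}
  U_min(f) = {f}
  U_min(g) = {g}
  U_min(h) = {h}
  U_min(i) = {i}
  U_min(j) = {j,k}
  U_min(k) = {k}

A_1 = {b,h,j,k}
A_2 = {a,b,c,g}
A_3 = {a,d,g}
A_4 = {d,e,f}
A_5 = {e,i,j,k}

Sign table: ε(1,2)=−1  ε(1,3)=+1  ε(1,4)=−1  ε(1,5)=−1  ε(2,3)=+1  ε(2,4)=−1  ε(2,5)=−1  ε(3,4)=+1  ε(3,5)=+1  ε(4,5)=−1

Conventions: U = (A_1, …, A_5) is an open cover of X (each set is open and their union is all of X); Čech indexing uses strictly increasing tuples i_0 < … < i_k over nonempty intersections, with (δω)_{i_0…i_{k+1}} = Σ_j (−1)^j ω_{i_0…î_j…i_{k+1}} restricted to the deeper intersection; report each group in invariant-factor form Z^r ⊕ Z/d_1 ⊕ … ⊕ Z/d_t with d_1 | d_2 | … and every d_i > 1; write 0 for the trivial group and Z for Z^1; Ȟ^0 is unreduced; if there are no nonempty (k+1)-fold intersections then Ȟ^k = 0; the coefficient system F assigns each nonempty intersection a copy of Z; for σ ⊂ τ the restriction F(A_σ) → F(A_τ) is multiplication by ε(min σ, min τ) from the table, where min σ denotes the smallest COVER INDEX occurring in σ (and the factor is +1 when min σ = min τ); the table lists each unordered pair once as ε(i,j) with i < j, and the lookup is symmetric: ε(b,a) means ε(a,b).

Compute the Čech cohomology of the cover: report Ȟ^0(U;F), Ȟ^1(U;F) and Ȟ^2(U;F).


intersection data:
  A12={b} A15={j,k} A23={a,g} A34={d} A45={e}
C dims 5,5; δ0: rk 5, SNF 1^4·2
Ȟ^0 = (5 − 5) − 0 = 0, so Ȟ^0 ≅ 0
Ȟ^1 = (5 − 0) − 5 = 0 plus torsion [2], so Ȟ^1 ≅ Z/2
Ȟ^2 = (0 − 0) − 0 = 0, so Ȟ^2 ≅ 0

Ȟ^0(U;F) ≅ 0; Ȟ^1(U;F) ≅ Z/2; Ȟ^2(U;F) ≅ 0


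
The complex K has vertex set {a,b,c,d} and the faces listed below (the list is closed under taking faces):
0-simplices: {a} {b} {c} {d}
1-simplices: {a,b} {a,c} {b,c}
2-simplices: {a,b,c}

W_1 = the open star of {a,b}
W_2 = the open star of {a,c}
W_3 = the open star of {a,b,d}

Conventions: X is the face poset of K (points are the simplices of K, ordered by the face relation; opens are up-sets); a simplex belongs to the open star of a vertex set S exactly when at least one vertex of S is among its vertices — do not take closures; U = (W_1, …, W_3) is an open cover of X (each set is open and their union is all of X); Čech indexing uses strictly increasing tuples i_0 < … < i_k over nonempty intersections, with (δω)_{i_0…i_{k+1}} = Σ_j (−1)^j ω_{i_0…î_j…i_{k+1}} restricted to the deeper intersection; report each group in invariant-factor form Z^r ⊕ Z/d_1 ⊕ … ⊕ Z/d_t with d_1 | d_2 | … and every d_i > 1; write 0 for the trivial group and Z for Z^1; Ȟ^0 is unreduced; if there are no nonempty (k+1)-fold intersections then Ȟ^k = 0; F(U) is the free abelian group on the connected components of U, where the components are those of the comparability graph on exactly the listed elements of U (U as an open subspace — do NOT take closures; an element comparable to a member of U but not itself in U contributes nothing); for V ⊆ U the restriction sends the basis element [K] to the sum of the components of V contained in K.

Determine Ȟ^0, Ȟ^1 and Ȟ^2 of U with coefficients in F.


Ȟ^0(U;F) ≅ Z^2; Ȟ^1(U;F) ≅ 0; Ȟ^2(U;F) ≅ 0

nerve of the cover:
  W1={{a},{b},{a,b},{a,c},{b,c},{a,b,c}} W2={{a},{c},{a,b},{a,c},{b,c},{a,b,c}} W3={{a},{b},{d},{a,b},{a,c},{b,c},{a,b,c}}
  W12={{a},{a,b},{a,c},{b,c},{a,b,c}} W13={{a},{b},{a,b},{a,c},{b,c},{a,b,c}} W23={{a},{a,b},{a,c},{b,c},{a,b,c}}
  W123={{a},{a,b},{a,c},{b,c},{a,b,c}}
components per intersection:
  W1: {{a},{b},{a,b},{a,c},{b,c},{a,b,c}}
  W2: {{a},{c},{a,b},{a,c},{b,c},{a,b,c}}
  W3: {{a},{b},{a,b},{a,c},{b,c},{a,b,c}} {{d}}
  W12: {{a},{a,b},{a,c},{b,c},{a,b,c}}
  W13: {{a},{b},{a,b},{a,c},{b,c},{a,b,c}}
  W23: {{a},{a,b},{a,c},{b,c},{a,b,c}}
  W123: {{a},{a,b},{a,c},{b,c},{a,b,c}}
C dims 4,3,1; δ0: rk 2, SNF 1^2; δ1: rk 1, SNF 1^1
Ȟ^0 = (4 − 2) − 0 = 2, so Ȟ^0 ≅ Z^2
Ȟ^1 = (3 − 1) − 2 = 0, so Ȟ^1 ≅ 0
Ȟ^2 = (1 − 0) − 1 = 0, so Ȟ^2 ≅ 0


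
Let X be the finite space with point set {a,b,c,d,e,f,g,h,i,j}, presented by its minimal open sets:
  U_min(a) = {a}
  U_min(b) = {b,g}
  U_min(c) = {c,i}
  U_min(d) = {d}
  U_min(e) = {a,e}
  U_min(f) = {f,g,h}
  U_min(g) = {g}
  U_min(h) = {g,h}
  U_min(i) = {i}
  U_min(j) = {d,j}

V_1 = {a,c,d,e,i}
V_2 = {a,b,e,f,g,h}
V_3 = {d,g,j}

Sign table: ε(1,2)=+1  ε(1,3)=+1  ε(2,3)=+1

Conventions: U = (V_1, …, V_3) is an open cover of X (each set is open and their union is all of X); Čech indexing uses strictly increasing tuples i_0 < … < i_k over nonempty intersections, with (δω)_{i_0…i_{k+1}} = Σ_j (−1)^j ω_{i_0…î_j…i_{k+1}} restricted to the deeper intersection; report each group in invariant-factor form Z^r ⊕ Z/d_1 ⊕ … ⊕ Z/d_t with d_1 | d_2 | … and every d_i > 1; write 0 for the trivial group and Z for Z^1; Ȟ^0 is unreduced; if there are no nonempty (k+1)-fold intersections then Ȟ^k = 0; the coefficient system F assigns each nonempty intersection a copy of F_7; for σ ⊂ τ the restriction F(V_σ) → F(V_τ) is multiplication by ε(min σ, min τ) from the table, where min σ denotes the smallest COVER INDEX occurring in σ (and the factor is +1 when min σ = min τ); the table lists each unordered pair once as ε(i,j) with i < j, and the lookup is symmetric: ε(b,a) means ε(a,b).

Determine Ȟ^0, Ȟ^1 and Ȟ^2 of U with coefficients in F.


cover nerve:
  V12={a,e} V13={d} V23={g}
C dims 3,3; δ0: rk_F7 2
Ȟ^0: (3−2)−0=1 ⇒ Z/7
Ȟ^1: (3−0)−2=1 ⇒ Z/7
Ȟ^2: (0−0)−0=0 ⇒ 0

Ȟ^0 = Z/7, Ȟ^1 = Z/7 and Ȟ^2 = 0


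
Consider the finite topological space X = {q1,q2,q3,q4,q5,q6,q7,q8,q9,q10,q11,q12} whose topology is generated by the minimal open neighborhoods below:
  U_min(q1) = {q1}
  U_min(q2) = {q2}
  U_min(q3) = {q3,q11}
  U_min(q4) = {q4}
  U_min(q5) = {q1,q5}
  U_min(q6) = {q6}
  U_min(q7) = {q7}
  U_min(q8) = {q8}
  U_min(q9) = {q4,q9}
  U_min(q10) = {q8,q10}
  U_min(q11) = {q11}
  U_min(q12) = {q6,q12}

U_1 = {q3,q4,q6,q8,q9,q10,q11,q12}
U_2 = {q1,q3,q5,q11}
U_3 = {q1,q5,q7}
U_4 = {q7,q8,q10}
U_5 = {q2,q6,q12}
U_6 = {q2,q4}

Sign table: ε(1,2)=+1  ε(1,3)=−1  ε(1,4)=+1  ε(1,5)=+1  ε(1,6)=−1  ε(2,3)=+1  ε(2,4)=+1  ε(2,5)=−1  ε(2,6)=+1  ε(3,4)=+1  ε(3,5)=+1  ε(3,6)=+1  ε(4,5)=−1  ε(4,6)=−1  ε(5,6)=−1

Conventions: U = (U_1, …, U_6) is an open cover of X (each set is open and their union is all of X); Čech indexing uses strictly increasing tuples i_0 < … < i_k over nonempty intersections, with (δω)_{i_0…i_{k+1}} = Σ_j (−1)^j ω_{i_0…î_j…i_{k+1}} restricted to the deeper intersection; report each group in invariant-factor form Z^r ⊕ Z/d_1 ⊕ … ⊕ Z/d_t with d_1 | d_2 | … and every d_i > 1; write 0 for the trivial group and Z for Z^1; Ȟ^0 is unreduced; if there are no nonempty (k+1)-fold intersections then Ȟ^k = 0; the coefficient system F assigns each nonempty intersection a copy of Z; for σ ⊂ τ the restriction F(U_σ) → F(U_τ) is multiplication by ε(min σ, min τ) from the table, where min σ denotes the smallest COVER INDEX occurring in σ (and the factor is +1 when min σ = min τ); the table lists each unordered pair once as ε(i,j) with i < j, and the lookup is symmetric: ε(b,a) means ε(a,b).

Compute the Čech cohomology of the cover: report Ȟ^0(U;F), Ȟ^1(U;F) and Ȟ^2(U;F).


Ȟ^0(U;F) ≅ Z, Ȟ^1(U;F) ≅ Z^2, Ȟ^2(U;F) ≅ 0

nerve simplices:
  U12={q3,q11} U14={q8,q10} U15={q6,q12} U16={q4} U23={q1,q5} U34={q7} U56={q2}
C dims 6,7; δ0: rk 5, SNF 1^5
degree 0: 6−5−0 = 1 → Ȟ^0 ≅ Z
degree 1: 7−0−5 = 2 → Ȟ^1 ≅ Z^2
degree 2: 0−0−0 = 0 → Ȟ^2 ≅ 0


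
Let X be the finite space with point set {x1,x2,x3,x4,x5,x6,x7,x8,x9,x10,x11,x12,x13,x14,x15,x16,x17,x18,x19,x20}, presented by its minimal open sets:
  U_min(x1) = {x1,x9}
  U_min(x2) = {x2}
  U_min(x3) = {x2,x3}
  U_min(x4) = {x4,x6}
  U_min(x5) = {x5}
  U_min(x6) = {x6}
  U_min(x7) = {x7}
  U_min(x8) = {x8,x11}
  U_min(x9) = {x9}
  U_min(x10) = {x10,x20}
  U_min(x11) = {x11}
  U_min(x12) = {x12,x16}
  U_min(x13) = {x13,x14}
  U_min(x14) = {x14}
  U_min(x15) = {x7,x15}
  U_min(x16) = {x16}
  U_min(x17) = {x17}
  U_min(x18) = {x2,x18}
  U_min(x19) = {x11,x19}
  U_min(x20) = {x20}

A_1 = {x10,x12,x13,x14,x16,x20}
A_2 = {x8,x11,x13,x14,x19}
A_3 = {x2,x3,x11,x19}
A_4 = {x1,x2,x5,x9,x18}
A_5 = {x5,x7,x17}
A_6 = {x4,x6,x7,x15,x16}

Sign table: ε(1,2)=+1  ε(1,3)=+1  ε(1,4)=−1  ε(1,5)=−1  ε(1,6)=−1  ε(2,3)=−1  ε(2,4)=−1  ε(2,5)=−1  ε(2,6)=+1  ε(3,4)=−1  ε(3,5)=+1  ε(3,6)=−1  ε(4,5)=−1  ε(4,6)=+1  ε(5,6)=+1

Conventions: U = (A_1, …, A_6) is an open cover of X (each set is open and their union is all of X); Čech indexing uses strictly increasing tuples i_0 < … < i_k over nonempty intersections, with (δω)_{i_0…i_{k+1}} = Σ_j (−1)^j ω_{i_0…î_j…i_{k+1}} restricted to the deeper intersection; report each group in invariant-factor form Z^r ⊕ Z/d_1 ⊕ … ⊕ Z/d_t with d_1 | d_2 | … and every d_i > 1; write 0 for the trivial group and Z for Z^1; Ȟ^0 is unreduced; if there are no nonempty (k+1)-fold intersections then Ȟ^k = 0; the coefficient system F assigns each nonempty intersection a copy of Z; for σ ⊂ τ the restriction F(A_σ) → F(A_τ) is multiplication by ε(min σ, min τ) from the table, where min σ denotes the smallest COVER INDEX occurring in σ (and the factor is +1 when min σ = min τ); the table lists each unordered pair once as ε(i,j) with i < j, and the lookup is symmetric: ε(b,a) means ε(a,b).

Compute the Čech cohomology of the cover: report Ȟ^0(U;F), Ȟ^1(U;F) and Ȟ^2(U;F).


Ȟ^0 ≅ Z,  Ȟ^1 ≅ Z,  Ȟ^2 ≅ 0

nerve simplices:
  A12={x13,x14} A16={x16} A23={x11,x19} A34={x2} A45={x5} A56={x7}
C dims 6,6; δ0: rk 5, SNF 1^5
degree 0: 6−5−0 = 1 → Ȟ^0 ≅ Z
degree 1: 6−0−5 = 1 → Ȟ^1 ≅ Z
degree 2: 0−0−0 = 0 → Ȟ^2 ≅ 0


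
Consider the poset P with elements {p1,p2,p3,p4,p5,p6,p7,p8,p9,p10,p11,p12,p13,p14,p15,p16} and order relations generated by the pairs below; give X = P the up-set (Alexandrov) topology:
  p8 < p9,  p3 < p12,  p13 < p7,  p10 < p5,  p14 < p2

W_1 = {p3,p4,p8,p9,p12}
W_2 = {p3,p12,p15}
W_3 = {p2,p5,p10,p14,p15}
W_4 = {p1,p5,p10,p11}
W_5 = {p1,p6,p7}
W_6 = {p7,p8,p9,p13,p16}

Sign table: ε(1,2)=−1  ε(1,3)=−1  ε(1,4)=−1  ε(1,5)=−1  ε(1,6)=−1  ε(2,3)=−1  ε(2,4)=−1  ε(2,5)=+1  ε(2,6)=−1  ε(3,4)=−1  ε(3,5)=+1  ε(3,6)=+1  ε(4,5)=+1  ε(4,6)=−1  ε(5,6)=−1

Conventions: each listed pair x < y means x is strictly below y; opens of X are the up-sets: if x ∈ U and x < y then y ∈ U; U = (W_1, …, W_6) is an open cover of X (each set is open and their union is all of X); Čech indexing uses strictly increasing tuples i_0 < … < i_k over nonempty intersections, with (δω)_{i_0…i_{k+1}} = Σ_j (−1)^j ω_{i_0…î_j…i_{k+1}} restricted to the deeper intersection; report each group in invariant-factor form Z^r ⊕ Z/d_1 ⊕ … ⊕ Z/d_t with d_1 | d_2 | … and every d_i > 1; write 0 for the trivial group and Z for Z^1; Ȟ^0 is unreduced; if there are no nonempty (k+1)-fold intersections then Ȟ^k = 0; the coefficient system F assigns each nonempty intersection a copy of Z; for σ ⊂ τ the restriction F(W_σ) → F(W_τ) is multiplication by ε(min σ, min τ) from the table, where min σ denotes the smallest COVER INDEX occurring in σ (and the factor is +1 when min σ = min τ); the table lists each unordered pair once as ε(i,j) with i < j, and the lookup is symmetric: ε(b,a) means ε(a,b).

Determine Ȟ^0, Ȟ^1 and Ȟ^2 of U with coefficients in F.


Ȟ^0 ≅ 0, Ȟ^1 ≅ Z/2, Ȟ^2 ≅ 0

intersection data:
  W12={p3,p12} W16={p8,p9} W23={p15} W34={p5,p10} W45={p1} W56={p7}
C dims 6,6; δ0: rk 6, SNF 1^5·2
Ȟ^0 = (6 − 6) − 0 = 0, so Ȟ^0 ≅ 0
Ȟ^1 = (6 − 0) − 6 = 0 plus torsion [2], so Ȟ^1 ≅ Z/2
Ȟ^2 = (0 − 0) − 0 = 0, so Ȟ^2 ≅ 0


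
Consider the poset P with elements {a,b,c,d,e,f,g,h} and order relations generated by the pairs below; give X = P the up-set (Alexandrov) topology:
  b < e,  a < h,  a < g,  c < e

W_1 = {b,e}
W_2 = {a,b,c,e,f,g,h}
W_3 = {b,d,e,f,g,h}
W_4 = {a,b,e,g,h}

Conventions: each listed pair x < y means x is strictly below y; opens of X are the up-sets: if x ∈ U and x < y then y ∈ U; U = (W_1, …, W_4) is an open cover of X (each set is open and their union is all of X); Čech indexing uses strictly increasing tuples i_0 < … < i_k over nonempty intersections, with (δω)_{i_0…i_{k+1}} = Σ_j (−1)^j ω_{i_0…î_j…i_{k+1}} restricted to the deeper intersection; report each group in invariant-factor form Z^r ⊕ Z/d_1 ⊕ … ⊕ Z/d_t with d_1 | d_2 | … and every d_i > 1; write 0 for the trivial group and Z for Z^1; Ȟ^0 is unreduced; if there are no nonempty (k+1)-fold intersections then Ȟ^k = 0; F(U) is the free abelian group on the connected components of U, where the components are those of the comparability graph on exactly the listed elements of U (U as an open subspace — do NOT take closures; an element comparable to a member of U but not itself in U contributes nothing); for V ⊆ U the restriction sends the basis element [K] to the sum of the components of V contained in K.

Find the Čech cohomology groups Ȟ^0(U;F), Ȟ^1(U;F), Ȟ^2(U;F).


Ȟ^0 ≅ Z^4, Ȟ^1 ≅ 0, Ȟ^2 ≅ 0

cover nerve:
  W12={b,e} W13={b,e} W14={b,e} W23={b,e,f,g,h} W24={a,b,e,g,h} W34={b,e,g,h}
  W123={b,e} W124={b,e} W134={b,e} W234={b,e,g,h}
  W1234={b,e}
components per intersection:
  W1: {b,e}
  W2: {a,g,h} {b,c,e} {f}
  W3: {b,e} {d} {f} {g} {h}
  W4: {a,g,h} {b,e}
  W12: {b,e}
  W13: {b,e}
  W14: {b,e}
  W23: {b,e} {f} {g} {h}
  W24: {a,g,h} {b,e}
  W34: {b,e} {g} {h}
  W123: {b,e}
  W124: {b,e}
  W134: {b,e}
  W234: {b,e} {g} {h}
  W1234: {b,e}
C dims 11,12,6,1; δ0: rk 7, SNF 1^7; δ1: rk 5, SNF 1^5; δ2: rk 1, SNF 1^1
Ȟ^0: (11−7)−0=4 ⇒ Z^4
Ȟ^1: (12−5)−7=0 ⇒ 0
Ȟ^2: (6−1)−5=0 ⇒ 0


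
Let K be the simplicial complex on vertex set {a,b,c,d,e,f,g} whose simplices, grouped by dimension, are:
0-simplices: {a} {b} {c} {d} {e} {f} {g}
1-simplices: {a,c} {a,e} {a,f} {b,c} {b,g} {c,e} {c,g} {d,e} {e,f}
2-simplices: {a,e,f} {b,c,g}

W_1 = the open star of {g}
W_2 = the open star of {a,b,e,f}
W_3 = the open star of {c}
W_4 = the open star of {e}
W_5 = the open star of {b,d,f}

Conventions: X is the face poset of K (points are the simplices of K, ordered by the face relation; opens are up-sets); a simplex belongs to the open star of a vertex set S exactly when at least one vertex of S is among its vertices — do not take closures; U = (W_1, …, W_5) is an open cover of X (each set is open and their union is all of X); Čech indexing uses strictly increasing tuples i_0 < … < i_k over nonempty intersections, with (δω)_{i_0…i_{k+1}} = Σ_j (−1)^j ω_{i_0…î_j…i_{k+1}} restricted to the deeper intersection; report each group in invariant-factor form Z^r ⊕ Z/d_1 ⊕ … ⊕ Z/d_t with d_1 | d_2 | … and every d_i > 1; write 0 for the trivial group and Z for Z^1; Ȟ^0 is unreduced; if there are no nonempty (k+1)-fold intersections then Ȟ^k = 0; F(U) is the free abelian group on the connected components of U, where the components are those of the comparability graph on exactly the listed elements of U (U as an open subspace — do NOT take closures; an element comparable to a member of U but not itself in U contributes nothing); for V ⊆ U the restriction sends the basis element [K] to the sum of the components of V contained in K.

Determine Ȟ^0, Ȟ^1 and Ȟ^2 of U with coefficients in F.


cover nerve:
  W1={{g},{b,g},{c,g},{b,c,g}} W2={{a},{b},{e},{f},{a,c},{a,e},{a,f},{b,c},{b,g},{c,e},{d,e},{e,f},{a,e,f},{b,c,g}} W3={{c},{a,c},{b,c},{c,e},{c,g},{b,c,g}} W4={{e},{a,e},{c,e},{d,e},{e,f},{a,e,f}} W5={{b},{d},{f},{a,f},{b,c},{b,g},{d,e},{e,f},{a,e,f},{b,c,g}}
  W12={{b,g},{b,c,g}} W13={{c,g},{b,c,g}} W15={{b,g},{b,c,g}} W23={{a,c},{b,c},{c,e},{b,c,g}} W24={{e},{a,e},{c,e},{d,e},{e,f},{a,e,f}} W25={{b},{f},{a,f},{b,c},{b,g},{d,e},{e,f},{a,e,f},{b,c,g}} W34={{c,e}} W35={{b,c},{b,c,g}} W45={{d,e},{e,f},{a,e,f}}
  W123={{b,c,g}} W125={{b,g},{b,c,g}} W135={{b,c,g}} W234={{c,e}} W235={{b,c},{b,c,g}} W245={{d,e},{e,f},{a,e,f}}
  W1235={{b,c,g}}
components per intersection:
  W1: {{g},{b,g},{c,g},{b,c,g}}
  W2: {{a},{e},{f},{a,c},{a,e},{a,f},{c,e},{d,e},{e,f},{a,e,f}} {{b},{b,c},{b,g},{b,c,g}}
  W3: {{c},{a,c},{b,c},{c,e},{c,g},{b,c,g}}
  W4: {{e},{a,e},{c,e},{d,e},{e,f},{a,e,f}}
  W5: {{b},{b,c},{b,g},{b,c,g}} {{d},{d,e}} {{f},{a,f},{e,f},{a,e,f}}
  W12: {{b,g},{b,c,g}}
  W13: {{c,g},{b,c,g}}
  W15: {{b,g},{b,c,g}}
  W23: {{a,c}} {{b,c},{b,c,g}} {{c,e}}
  W24: {{e},{a,e},{c,e},{d,e},{e,f},{a,e,f}}
  W25: {{b},{b,c},{b,g},{b,c,g}} {{f},{a,f},{e,f},{a,e,f}} {{d,e}}
  W34: {{c,e}}
  W35: {{b,c},{b,c,g}}
  W45: {{d,e}} {{e,f},{a,e,f}}
  W123: {{b,c,g}}
  W125: {{b,g},{b,c,g}}
  W135: {{b,c,g}}
  W234: {{c,e}}
  W235: {{b,c},{b,c,g}}
  W245: {{d,e}} {{e,f},{a,e,f}}
  W1235: {{b,c,g}}
C dims 8,14,7,1; δ0: rk 7, SNF 1^7; δ1: rk 6, SNF 1^6; δ2: rk 1, SNF 1^1
Ȟ^0: (8−7)−0=1 ⇒ Z
Ȟ^1: (14−6)−7=1 ⇒ Z
Ȟ^2: (7−1)−6=0 ⇒ 0

Ȟ^0 ≅ Z, Ȟ^1 ≅ Z, Ȟ^2 ≅ 0
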